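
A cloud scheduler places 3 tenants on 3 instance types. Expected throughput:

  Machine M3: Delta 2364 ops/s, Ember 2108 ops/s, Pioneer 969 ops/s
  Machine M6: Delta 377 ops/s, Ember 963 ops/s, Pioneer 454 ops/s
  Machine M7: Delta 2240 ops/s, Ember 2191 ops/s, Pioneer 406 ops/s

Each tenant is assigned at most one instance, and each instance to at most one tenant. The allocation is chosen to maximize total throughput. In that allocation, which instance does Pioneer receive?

This is the linear assignment problem.
Optimal: Delta→Machine M3 (2364 ops/s), Ember→Machine M7 (2191 ops/s), Pioneer→Machine M6 (454 ops/s) — total 2364+2191+454 = 5009 ops/s.
Column-greedy (each instance in turn goes to its best remaining tenant) gives 3733 ops/s, worse by 1276.
Next-best assignment: Delta→Machine M7, Ember→Machine M3, Pioneer→Machine M6 = 4802 ops/s.
Pioneer's own top instance is Machine M3 (969 ops/s), but forcing Pioneer→Machine M3 and reassigning the rest optimally gives only 4172 ops/s — worse by 837.

Pioneer receives Machine M6.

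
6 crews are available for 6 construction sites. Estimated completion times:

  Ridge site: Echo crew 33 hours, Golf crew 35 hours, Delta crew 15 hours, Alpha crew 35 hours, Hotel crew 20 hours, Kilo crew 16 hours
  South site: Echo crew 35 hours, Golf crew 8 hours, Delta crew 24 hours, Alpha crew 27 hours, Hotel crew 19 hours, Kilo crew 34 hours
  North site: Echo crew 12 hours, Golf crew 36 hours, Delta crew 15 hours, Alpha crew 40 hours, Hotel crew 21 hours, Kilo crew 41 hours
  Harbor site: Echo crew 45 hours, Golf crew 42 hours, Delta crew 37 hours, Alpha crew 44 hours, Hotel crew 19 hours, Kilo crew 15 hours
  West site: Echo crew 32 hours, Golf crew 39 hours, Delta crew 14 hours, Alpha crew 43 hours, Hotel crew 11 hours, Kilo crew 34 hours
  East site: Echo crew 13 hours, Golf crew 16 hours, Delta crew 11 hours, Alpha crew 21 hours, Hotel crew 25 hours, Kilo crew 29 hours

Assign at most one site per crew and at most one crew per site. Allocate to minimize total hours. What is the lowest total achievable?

Min total: 82 hours

Treat this as an assignment problem: match each crew to one site.
Optimal: Echo crew→North site (12 hours), Golf crew→South site (8 hours), Delta crew→Ridge site (15 hours), Alpha crew→East site (21 hours), Hotel crew→West site (11 hours), Kilo crew→Harbor site (15 hours) — total 12+8+15+21+11+15 = 82 hours.
Min-entry greedy (repeatedly take the single cheapest remaining cell) gives 92 hours, worse by 10.
Next-best assignment: Echo crew→North site, Golf crew→South site, Delta crew→West site, Alpha crew→East site, Hotel crew→Ridge site, Kilo crew→Harbor site = 90 hours.
Every other assignment is strictly worse.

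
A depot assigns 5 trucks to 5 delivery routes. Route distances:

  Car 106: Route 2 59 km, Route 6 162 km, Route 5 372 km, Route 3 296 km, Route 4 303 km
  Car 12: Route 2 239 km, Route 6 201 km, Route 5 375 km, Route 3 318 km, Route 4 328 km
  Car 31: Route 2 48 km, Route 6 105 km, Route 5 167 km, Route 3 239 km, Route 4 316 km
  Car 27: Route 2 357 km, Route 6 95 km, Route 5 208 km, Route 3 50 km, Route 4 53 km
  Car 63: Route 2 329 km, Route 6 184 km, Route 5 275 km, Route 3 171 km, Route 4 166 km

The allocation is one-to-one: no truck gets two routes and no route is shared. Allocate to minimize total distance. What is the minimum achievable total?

Min total: 643 km

Optimal: Car 106→Route 2 (59 km), Car 12→Route 6 (201 km), Car 31→Route 5 (167 km), Car 27→Route 3 (50 km), Car 63→Route 4 (166 km) — total 59+201+167+50+166 = 643 km.
Column-greedy (each route in turn goes to its cheapest remaining truck) gives 1042 km, worse by 399.
Next-best assignment: Car 106→Route 2, Car 12→Route 6, Car 31→Route 5, Car 27→Route 4, Car 63→Route 3 = 651 km.
Every other assignment is strictly worse.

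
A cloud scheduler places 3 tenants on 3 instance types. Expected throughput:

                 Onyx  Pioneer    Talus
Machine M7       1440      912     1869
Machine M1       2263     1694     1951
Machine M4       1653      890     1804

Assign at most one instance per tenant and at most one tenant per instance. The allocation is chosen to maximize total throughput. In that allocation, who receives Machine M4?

Onyx receives Machine M4.

Optimal: Onyx→Machine M4 (1653 ops/s), Pioneer→Machine M1 (1694 ops/s), Talus→Machine M7 (1869 ops/s) — total 1653+1694+1869 = 5216 ops/s.
Every other assignment is strictly worse.
Onyx's own top instance is Machine M1 (2263 ops/s), but forcing Onyx→Machine M1 and reassigning the rest optimally gives only 5022 ops/s — worse by 194.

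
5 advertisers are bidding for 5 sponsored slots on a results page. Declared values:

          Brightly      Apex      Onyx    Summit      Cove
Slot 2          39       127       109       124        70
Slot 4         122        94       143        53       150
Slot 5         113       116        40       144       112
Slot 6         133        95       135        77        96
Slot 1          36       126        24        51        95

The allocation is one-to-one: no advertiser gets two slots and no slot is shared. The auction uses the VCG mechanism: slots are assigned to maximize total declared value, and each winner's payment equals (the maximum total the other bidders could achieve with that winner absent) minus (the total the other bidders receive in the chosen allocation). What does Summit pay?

Efficient allocation: Brightly→Slot 6 ($133), Apex→Slot 1 ($126), Onyx→Slot 2 ($109), Summit→Slot 5 ($144), Cove→Slot 4 ($150); total welfare W = $662.
Summit receives Slot 5 at value $144, so the others get W − 144 = $518.
Without Summit: best allocation of the remaining 4 bidders over all 5 slots is Brightly→Slot 5 ($113), Apex→Slot 2 ($127), Onyx→Slot 6 ($135), Cove→Slot 4 ($150), total $525.
VCG payment = (others' best without Summit) − (others' welfare with Summit) = 525 − 518 = $7.

Summit pays $7.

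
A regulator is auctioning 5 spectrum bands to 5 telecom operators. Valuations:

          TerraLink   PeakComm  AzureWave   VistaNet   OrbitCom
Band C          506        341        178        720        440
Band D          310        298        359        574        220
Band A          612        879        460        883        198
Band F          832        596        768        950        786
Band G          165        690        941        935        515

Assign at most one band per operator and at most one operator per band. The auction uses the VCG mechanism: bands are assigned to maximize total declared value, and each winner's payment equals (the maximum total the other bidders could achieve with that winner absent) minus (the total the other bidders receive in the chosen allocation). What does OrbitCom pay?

Efficient allocation: TerraLink→Band C ($506M), PeakComm→Band A ($879M), AzureWave→Band G ($941M), VistaNet→Band D ($574M), OrbitCom→Band F ($786M); total welfare W = $3686M.
OrbitCom receives Band F at value $786M, so the others get W − 786 = $2900M.
Without OrbitCom: best allocation of the remaining 4 bidders over all 5 bands is TerraLink→Band F ($832M), PeakComm→Band A ($879M), AzureWave→Band G ($941M), VistaNet→Band C ($720M), total $3372M.
VCG payment = (others' best without OrbitCom) − (others' welfare with OrbitCom) = 3372 − 2900 = $472M.

OrbitCom pays $472M.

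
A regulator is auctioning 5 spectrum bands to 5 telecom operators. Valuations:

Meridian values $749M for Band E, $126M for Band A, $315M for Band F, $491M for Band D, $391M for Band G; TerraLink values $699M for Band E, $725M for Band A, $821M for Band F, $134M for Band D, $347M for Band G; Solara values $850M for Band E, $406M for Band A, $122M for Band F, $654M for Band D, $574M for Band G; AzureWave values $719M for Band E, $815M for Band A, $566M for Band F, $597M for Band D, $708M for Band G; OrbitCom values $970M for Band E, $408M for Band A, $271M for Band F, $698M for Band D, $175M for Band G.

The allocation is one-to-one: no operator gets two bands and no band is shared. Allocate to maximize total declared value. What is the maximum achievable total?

Optimal: Meridian→Band D ($491M), TerraLink→Band F ($821M), Solara→Band G ($574M), AzureWave→Band A ($815M), OrbitCom→Band E ($970M) — total 491+821+574+815+970 = $3671M.
Row-greedy (each operator in turn takes its best remaining band) gives $3214M, worse by 457.
Next-best assignment: Meridian→Band E, TerraLink→Band F, Solara→Band G, AzureWave→Band A, OrbitCom→Band D = $3657M.
Swapping OrbitCom↔Meridian (OrbitCom→Band D $698M, Meridian→Band E $749M) loses 14.

Max total: $3671M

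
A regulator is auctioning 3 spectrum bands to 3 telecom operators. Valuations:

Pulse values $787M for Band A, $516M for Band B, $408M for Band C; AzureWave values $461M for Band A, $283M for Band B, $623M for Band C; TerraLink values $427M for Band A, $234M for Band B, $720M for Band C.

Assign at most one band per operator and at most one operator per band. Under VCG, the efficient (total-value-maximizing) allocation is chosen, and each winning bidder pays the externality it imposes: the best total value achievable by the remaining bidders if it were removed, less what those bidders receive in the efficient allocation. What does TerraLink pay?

TerraLink pays $340M.

Efficient allocation: Pulse→Band A ($787M), AzureWave→Band B ($283M), TerraLink→Band C ($720M); total welfare W = $1790M.
TerraLink receives Band C at value $720M, so the others get W − 720 = $1070M.
Without TerraLink: best allocation of the remaining 2 bidders over all 3 bands is Pulse→Band A ($787M), AzureWave→Band C ($623M), total $1410M.
VCG payment = (others' best without TerraLink) − (others' welfare with TerraLink) = 1410 − 1070 = $340M.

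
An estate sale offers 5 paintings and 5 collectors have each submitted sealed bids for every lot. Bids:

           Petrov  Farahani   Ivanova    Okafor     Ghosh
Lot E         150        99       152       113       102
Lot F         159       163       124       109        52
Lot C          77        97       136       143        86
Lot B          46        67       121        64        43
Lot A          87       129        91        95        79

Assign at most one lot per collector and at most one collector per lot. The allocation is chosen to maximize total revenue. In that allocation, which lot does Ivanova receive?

Ivanova receives Lot B.

This is a one-to-one assignment (maximum-weight bipartite matching).
Optimal: Petrov→Lot E ($150), Farahani→Lot F ($163), Ivanova→Lot B ($121), Okafor→Lot C ($143), Ghosh→Lot A ($79) — total 150+163+121+143+79 = $656.
Row-greedy (each collector in turn takes its best remaining lot) gives $626, worse by 30.
Next-best assignment: Petrov→Lot F, Farahani→Lot A, Ivanova→Lot B, Okafor→Lot C, Ghosh→Lot E = $654.
No other one-to-one assignment exceeds $656.
Ivanova's own top lot is Lot E ($152), but forcing Ivanova→Lot E and reassigning the rest optimally gives only $626 — worse by 30.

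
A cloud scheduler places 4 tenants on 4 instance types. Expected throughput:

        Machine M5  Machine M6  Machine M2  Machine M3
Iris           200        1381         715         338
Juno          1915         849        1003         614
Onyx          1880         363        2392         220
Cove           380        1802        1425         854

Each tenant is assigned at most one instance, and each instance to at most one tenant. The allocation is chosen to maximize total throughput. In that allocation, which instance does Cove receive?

Optimal: Iris→Machine M6 (1381 ops/s), Juno→Machine M5 (1915 ops/s), Onyx→Machine M2 (2392 ops/s), Cove→Machine M3 (854 ops/s) — total 1381+1915+2392+854 = 6542 ops/s.
Column-greedy (each instance in turn goes to its best remaining tenant) gives 6447 ops/s, worse by 95.
Next-best assignment: Iris→Machine M3, Juno→Machine M5, Onyx→Machine M2, Cove→Machine M6 = 6447 ops/s.
Swapping Onyx↔Juno (Onyx→Machine M5 1880 ops/s, Juno→Machine M2 1003 ops/s) loses 1424.
Every other assignment is strictly worse.
Cove's own top instance is Machine M6 (1802 ops/s), but forcing Cove→Machine M6 and reassigning the rest optimally gives only 6447 ops/s — worse by 95.

Cove receives Machine M3.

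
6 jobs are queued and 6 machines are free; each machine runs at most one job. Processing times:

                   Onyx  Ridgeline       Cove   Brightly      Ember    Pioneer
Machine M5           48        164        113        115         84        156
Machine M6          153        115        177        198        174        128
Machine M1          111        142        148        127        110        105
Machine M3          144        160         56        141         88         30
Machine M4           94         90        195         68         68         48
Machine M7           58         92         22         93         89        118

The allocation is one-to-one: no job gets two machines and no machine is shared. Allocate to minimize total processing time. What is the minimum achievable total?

Minimum total: 393 min

Optimal: Onyx→Machine M5 (48 min), Ridgeline→Machine M6 (115 min), Cove→Machine M7 (22 min), Brightly→Machine M4 (68 min), Ember→Machine M1 (110 min), Pioneer→Machine M3 (30 min) — total 48+115+22+68+110+30 = 393 min.
Row-greedy (each job in turn takes its cheapest remaining machine) gives 503 min, worse by 110.
Next-best assignment: Onyx→Machine M5, Ridgeline→Machine M6, Cove→Machine M7, Brightly→Machine M1, Ember→Machine M4, Pioneer→Machine M3 = 410 min.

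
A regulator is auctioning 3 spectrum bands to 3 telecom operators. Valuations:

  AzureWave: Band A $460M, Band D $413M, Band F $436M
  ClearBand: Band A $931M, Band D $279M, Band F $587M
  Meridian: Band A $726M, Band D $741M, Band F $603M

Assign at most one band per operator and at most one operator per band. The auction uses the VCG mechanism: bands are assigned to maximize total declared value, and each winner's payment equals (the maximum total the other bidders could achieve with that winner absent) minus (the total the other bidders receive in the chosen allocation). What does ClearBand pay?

ClearBand pays $24M.

Efficient allocation: AzureWave→Band F ($436M), ClearBand→Band A ($931M), Meridian→Band D ($741M); total welfare W = $2108M.
ClearBand receives Band A at value $931M, so the others get W − 931 = $1177M.
Without ClearBand: best allocation of the remaining 2 bidders over all 3 bands is AzureWave→Band A ($460M), Meridian→Band D ($741M), total $1201M.
VCG payment = (others' best without ClearBand) − (others' welfare with ClearBand) = 1201 − 1177 = $24M.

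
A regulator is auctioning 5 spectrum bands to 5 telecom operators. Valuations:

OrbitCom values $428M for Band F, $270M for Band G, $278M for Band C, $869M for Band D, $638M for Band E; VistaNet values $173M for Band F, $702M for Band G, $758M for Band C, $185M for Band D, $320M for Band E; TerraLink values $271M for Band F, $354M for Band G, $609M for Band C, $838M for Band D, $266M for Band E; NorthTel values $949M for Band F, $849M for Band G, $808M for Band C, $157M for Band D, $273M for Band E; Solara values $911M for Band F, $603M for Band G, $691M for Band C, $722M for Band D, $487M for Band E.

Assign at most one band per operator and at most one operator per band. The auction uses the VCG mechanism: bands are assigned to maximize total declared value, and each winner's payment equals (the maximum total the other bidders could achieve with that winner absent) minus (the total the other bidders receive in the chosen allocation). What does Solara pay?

Solara pays $100M.

Efficient allocation: OrbitCom→Band E ($638M), VistaNet→Band C ($758M), TerraLink→Band D ($838M), NorthTel→Band G ($849M), Solara→Band F ($911M); total welfare W = $3994M.
Solara receives Band F at value $911M, so the others get W − 911 = $3083M.
Without Solara: best allocation of the remaining 4 bidders over all 5 bands is OrbitCom→Band E ($638M), VistaNet→Band C ($758M), TerraLink→Band D ($838M), NorthTel→Band F ($949M), total $3183M.
VCG payment = (others' best without Solara) − (others' welfare with Solara) = 3183 − 3083 = $100M.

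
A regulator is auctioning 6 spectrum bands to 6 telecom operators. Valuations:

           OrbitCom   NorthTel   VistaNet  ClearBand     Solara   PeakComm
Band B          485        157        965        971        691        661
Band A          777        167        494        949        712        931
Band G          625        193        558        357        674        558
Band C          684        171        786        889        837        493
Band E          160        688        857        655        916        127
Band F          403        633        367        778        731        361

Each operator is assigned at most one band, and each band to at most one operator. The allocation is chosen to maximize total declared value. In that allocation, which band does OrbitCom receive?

Optimal: OrbitCom→Band G ($625M), NorthTel→Band F ($633M), VistaNet→Band B ($965M), ClearBand→Band C ($889M), Solara→Band E ($916M), PeakComm→Band A ($931M) — total 625+633+965+889+916+931 = $4959M.
Max-entry greedy (repeatedly take the single best remaining cell) gives $4862M, worse by 97.
Next-best assignment: OrbitCom→Band G, NorthTel→Band F, VistaNet→Band C, ClearBand→Band B, Solara→Band E, PeakComm→Band A = $4862M.
Swapping PeakComm↔Solara (PeakComm→Band E $127M, Solara→Band A $712M) loses 1008.
Every other assignment is strictly worse.
OrbitCom's own top band is Band A ($777M), but forcing OrbitCom→Band A and reassigning the rest optimally gives only $4738M — worse by 221.

OrbitCom receives Band G.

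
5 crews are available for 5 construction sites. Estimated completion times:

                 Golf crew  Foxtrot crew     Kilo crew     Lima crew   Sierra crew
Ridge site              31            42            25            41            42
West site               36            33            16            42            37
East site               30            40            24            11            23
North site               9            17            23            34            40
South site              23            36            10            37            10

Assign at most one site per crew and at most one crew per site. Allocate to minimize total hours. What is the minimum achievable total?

Min total: 85 hours

Optimal: Golf crew→Ridge site (31 hours), Foxtrot crew→North site (17 hours), Kilo crew→West site (16 hours), Lima crew→East site (11 hours), Sierra crew→South site (10 hours) — total 31+17+16+11+10 = 85 hours.
Min-entry greedy (repeatedly take the single cheapest remaining cell) gives 105 hours, worse by 20.
Every other assignment is strictly worse.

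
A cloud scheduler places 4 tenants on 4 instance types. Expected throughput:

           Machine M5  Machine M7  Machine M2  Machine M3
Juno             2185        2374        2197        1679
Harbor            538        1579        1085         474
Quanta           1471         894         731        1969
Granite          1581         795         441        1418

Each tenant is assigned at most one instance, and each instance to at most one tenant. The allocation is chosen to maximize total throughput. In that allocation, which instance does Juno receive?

Juno receives Machine M2.

Treat this as an assignment problem: match each tenant to one instance.
Optimal: Juno→Machine M2 (2197 ops/s), Harbor→Machine M7 (1579 ops/s), Quanta→Machine M3 (1969 ops/s), Granite→Machine M5 (1581 ops/s) — total 2197+1579+1969+1581 = 7326 ops/s.
Checked against all permutations: 7326 ops/s is optimal.
Juno's own top instance is Machine M7 (2374 ops/s), but forcing Juno→Machine M7 and reassigning the rest optimally gives only 7009 ops/s — worse by 317.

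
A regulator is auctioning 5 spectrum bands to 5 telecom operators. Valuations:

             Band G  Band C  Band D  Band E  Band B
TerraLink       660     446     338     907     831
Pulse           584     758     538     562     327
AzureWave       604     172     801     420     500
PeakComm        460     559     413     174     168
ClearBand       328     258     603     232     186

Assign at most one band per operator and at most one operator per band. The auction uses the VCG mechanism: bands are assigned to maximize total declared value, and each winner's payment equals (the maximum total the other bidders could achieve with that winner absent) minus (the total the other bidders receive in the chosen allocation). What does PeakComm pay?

Efficient allocation: TerraLink→Band E ($907M), Pulse→Band C ($758M), AzureWave→Band B ($500M), PeakComm→Band G ($460M), ClearBand→Band D ($603M); total welfare W = $3228M.
PeakComm receives Band G at value $460M, so the others get W − 460 = $2768M.
Without PeakComm: best allocation of the remaining 4 bidders over all 5 bands is TerraLink→Band E ($907M), Pulse→Band C ($758M), AzureWave→Band G ($604M), ClearBand→Band D ($603M), total $2872M.
VCG payment = (others' best without PeakComm) − (others' welfare with PeakComm) = 2872 − 2768 = $104M.

PeakComm pays $104M.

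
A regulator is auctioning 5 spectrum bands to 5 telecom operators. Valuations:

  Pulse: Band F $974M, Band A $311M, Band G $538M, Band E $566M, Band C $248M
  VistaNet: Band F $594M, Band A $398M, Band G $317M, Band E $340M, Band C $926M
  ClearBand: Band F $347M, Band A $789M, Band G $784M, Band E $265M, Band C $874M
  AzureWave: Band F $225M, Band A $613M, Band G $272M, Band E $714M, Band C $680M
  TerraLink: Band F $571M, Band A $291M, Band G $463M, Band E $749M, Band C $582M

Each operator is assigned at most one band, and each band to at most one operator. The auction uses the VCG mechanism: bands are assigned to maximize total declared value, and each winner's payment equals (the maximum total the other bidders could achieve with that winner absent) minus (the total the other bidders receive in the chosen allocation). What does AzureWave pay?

Efficient allocation: Pulse→Band F ($974M), VistaNet→Band C ($926M), ClearBand→Band G ($784M), AzureWave→Band A ($613M), TerraLink→Band E ($749M); total welfare W = $4046M.
AzureWave receives Band A at value $613M, so the others get W − 613 = $3433M.
Without AzureWave: best allocation of the remaining 4 bidders over all 5 bands is Pulse→Band F ($974M), VistaNet→Band C ($926M), ClearBand→Band A ($789M), TerraLink→Band E ($749M), total $3438M.
VCG payment = (others' best without AzureWave) − (others' welfare with AzureWave) = 3438 − 3433 = $5M.

AzureWave pays $5M.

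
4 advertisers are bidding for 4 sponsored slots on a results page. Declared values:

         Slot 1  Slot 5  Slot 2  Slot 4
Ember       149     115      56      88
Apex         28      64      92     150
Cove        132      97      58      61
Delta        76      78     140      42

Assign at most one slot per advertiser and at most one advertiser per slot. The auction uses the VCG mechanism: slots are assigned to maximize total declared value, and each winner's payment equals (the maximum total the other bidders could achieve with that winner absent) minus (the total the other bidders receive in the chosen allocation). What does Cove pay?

Cove pays $34.

Efficient allocation: Ember→Slot 5 ($115), Apex→Slot 4 ($150), Cove→Slot 1 ($132), Delta→Slot 2 ($140); total welfare W = $537.
Cove receives Slot 1 at value $132, so the others get W − 132 = $405.
Without Cove: best allocation of the remaining 3 bidders over all 4 slots is Ember→Slot 1 ($149), Apex→Slot 4 ($150), Delta→Slot 2 ($140), total $439.
VCG payment = (others' best without Cove) − (others' welfare with Cove) = 439 − 405 = $34.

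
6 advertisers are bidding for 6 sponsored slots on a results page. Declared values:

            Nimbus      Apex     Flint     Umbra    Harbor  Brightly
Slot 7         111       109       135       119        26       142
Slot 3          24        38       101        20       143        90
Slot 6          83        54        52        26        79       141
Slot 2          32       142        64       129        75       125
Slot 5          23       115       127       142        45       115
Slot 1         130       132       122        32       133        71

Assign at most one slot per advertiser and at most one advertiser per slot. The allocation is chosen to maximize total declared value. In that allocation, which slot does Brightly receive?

Optimal: Nimbus→Slot 1 ($130), Apex→Slot 2 ($142), Flint→Slot 7 ($135), Umbra→Slot 5 ($142), Harbor→Slot 3 ($143), Brightly→Slot 6 ($141) — total 130+142+135+142+143+141 = $833.
Column-greedy (each slot in turn goes to its best remaining advertiser) gives $774, worse by 59.
Next-best assignment: Nimbus→Slot 1, Apex→Slot 2, Flint→Slot 5, Umbra→Slot 7, Harbor→Slot 3, Brightly→Slot 6 = $802.
Brightly's own top slot is Slot 7 ($142), but forcing Brightly→Slot 7 and reassigning the rest optimally gives only $774 — worse by 59.

Brightly receives Slot 6.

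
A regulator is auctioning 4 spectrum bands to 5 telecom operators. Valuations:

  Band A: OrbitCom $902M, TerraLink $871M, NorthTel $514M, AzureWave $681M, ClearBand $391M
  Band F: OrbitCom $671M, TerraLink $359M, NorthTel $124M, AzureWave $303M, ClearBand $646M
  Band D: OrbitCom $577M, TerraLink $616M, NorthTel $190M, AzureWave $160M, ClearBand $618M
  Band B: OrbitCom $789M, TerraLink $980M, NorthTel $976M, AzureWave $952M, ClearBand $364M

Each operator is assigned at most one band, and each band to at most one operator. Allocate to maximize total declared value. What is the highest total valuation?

Optimal: OrbitCom→Band A ($902M), ClearBand→Band F ($646M), TerraLink→Band D ($616M), NorthTel→Band B ($976M) — total 902+646+616+976 = $3140M.
Row-greedy (each operator in turn takes its best remaining band) gives $2375M, worse by 765.
Swapping ClearBand↔NorthTel (ClearBand→Band B $364M, NorthTel→Band F $124M) loses 1134.

Maximum total: $3140M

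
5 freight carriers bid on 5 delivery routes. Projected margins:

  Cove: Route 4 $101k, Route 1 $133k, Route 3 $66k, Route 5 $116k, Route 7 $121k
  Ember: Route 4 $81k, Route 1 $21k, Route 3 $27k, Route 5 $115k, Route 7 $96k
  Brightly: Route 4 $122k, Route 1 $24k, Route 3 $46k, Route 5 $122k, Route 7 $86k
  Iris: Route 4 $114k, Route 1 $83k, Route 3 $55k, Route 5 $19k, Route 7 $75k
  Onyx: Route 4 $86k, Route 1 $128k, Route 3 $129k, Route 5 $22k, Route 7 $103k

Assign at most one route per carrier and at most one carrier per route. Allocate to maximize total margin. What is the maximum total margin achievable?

This is a one-to-one assignment (maximum-weight bipartite matching).
Optimal: Cove→Route 1 ($133k), Ember→Route 7 ($96k), Brightly→Route 5 ($122k), Iris→Route 4 ($114k), Onyx→Route 3 ($129k) — total 133+96+122+114+129 = $594k.
Row-greedy (each carrier in turn takes its best remaining route) gives $574k, worse by 20.
Next-best assignment: Cove→Route 1, Ember→Route 5, Brightly→Route 7, Iris→Route 4, Onyx→Route 3 = $577k.

Maximum total: $594k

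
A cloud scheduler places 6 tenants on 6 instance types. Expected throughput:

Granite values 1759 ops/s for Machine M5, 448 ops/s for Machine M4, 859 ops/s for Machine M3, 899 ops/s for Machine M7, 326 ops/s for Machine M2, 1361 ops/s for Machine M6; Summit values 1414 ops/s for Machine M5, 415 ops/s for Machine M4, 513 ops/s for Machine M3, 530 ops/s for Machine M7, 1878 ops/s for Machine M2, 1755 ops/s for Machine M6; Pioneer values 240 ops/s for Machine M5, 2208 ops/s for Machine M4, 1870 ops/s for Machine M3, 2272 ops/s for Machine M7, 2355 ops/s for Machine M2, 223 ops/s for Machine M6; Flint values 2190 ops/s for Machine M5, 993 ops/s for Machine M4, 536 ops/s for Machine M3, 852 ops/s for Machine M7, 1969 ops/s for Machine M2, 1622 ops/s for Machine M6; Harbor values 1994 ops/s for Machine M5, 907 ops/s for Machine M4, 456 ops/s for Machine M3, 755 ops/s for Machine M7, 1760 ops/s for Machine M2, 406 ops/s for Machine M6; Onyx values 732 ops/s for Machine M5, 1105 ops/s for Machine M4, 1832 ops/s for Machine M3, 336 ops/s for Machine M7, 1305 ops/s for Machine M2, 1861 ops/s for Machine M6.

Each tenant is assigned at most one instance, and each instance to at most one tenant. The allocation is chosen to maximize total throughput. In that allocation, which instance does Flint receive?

Flint receives Machine M2.

This is a one-to-one assignment (maximum-weight bipartite matching).
Optimal: Granite→Machine M7 (899 ops/s), Summit→Machine M6 (1755 ops/s), Pioneer→Machine M4 (2208 ops/s), Flint→Machine M2 (1969 ops/s), Harbor→Machine M5 (1994 ops/s), Onyx→Machine M3 (1832 ops/s) — total 899+1755+2208+1969+1994+1832 = 10657 ops/s.
Column-greedy (each instance in turn goes to its best remaining tenant) gives 9413 ops/s, worse by 1244.
Next-best assignment: Granite→Machine M7, Summit→Machine M6, Pioneer→Machine M4, Flint→Machine M5, Harbor→Machine M2, Onyx→Machine M3 = 10644 ops/s.
Flint's own top instance is Machine M5 (2190 ops/s), but forcing Flint→Machine M5 and reassigning the rest optimally gives only 10644 ops/s — worse by 13.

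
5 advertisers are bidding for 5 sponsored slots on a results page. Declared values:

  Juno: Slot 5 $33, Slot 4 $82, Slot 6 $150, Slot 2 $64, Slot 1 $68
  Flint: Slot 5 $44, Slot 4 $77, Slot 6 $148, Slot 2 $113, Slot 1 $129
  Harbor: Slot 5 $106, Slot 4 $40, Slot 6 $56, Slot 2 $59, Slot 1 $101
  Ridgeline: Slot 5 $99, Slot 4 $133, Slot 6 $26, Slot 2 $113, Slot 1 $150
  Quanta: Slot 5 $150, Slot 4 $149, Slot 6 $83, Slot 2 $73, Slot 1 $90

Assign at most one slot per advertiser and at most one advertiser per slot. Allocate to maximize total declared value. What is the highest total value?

Optimal: Juno→Slot 6 ($150), Flint→Slot 2 ($113), Harbor→Slot 5 ($106), Ridgeline→Slot 1 ($150), Quanta→Slot 4 ($149) — total 150+113+106+150+149 = $668.

Max total: $668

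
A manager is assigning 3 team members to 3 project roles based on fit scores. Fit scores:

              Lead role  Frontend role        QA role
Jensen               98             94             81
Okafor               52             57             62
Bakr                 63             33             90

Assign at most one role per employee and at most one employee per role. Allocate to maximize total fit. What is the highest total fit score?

Treat this as an assignment problem: match each employee to one role.
Optimal: Jensen→Lead role (98 pts), Okafor→Frontend role (57 pts), Bakr→QA role (90 pts) — total 98+57+90 = 245 pts.
Row-greedy (each employee in turn takes its best remaining role) gives 193 pts, worse by 52.

Maximum total: 245 pts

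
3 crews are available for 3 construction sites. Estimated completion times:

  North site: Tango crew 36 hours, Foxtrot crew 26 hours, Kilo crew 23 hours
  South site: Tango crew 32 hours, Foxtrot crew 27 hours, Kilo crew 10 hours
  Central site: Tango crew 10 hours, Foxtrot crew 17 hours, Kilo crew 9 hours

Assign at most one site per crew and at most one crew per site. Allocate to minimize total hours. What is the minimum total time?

Min total: 46 hours

Optimal: Tango crew→Central site (10 hours), Foxtrot crew→North site (26 hours), Kilo crew→South site (10 hours) — total 10+26+10 = 46 hours.
Min-entry greedy (repeatedly take the single cheapest remaining cell) gives 67 hours, worse by 21.
Swapping Foxtrot crew↔Kilo crew (Foxtrot crew→South site 27 hours, Kilo crew→North site 23 hours) adds 14.
No other one-to-one assignment undercuts 46 hours.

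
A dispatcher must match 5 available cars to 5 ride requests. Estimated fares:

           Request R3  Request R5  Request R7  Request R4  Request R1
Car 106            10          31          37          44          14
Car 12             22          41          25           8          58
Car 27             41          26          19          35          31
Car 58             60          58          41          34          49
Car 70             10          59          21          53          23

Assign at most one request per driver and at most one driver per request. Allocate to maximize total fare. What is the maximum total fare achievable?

Max total: $249

Optimal: Car 106→Request R7 ($37), Car 12→Request R1 ($58), Car 27→Request R4 ($35), Car 58→Request R3 ($60), Car 70→Request R5 ($59) — total 37+58+35+60+59 = $249.
Max-entry greedy (repeatedly take the single best remaining cell) gives $240, worse by 9.
Next-best assignment: Car 106→Request R7, Car 12→Request R1, Car 27→Request R3, Car 58→Request R5, Car 70→Request R4 = $247.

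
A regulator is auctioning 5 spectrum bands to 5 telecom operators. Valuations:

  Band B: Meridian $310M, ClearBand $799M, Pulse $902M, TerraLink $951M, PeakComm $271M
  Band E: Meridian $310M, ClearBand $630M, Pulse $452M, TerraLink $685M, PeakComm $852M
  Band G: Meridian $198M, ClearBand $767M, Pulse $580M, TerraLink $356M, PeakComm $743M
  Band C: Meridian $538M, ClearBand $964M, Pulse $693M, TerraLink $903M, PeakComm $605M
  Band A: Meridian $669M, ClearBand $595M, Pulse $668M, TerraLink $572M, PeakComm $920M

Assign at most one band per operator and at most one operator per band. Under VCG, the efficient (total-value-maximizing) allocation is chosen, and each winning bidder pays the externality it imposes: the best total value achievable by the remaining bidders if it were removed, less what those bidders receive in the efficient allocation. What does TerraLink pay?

TerraLink pays $197M.

Efficient allocation: Meridian→Band A ($669M), ClearBand→Band G ($767M), Pulse→Band B ($902M), TerraLink→Band C ($903M), PeakComm→Band E ($852M); total welfare W = $4093M.
TerraLink receives Band C at value $903M, so the others get W − 903 = $3190M.
Without TerraLink: best allocation of the remaining 4 bidders over all 5 bands is Meridian→Band A ($669M), ClearBand→Band C ($964M), Pulse→Band B ($902M), PeakComm→Band E ($852M), total $3387M.
VCG payment = (others' best without TerraLink) − (others' welfare with TerraLink) = 3387 − 3190 = $197M.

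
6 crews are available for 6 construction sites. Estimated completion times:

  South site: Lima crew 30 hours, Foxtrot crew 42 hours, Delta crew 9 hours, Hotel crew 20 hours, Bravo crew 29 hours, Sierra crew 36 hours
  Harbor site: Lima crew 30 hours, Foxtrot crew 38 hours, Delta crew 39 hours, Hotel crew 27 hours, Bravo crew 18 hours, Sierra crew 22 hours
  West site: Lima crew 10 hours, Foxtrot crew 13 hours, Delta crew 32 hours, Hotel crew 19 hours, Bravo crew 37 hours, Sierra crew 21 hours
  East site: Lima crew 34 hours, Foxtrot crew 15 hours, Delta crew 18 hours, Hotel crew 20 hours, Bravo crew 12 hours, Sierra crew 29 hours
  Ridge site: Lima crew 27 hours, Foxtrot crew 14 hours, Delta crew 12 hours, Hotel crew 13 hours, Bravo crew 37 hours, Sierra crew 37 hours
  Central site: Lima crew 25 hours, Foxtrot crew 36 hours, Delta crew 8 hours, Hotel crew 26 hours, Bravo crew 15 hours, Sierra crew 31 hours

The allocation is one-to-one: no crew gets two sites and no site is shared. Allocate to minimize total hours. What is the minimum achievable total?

Minimum total: 84 hours

Optimal: Lima crew→West site (10 hours), Foxtrot crew→East site (15 hours), Delta crew→South site (9 hours), Hotel crew→Ridge site (13 hours), Bravo crew→Central site (15 hours), Sierra crew→Harbor site (22 hours) — total 10+15+9+13+15+22 = 84 hours.
Row-greedy (each crew in turn takes its cheapest remaining site) gives 86 hours, worse by 2.
No other one-to-one assignment undercuts 84 hours.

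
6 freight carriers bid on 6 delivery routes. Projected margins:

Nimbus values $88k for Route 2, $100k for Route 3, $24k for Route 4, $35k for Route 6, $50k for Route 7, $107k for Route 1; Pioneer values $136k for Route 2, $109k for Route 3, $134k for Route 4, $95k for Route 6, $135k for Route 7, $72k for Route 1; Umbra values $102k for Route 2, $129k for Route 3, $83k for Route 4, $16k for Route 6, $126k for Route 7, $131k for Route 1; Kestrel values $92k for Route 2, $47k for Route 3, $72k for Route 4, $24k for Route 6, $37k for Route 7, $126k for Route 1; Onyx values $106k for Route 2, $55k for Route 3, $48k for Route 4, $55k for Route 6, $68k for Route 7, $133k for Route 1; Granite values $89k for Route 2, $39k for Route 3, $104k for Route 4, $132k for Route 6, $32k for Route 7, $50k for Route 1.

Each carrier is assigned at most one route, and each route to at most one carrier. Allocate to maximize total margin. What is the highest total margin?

Treat this as an assignment problem: match each carrier to one route.
Optimal: Nimbus→Route 3 ($100k), Pioneer→Route 4 ($134k), Umbra→Route 7 ($126k), Kestrel→Route 1 ($126k), Onyx→Route 2 ($106k), Granite→Route 6 ($132k) — total 100+134+126+126+106+132 = $724k.
Column-greedy (each route in turn goes to its best remaining carrier) gives $600k, worse by 124.
Next-best assignment: Nimbus→Route 3, Pioneer→Route 4, Umbra→Route 7, Kestrel→Route 2, Onyx→Route 1, Granite→Route 6 = $717k.
Checked against all permutations: $724k is optimal.

Max total: $724k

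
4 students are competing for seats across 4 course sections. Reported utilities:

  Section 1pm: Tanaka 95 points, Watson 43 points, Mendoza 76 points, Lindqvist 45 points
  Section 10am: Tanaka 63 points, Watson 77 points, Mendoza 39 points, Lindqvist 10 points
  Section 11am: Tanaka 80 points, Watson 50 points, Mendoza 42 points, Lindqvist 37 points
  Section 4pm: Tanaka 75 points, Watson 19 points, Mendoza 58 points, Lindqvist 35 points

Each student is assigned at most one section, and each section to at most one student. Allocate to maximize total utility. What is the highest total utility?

Maximum total: 268 points

Optimal: Tanaka→Section 11am (80 points), Watson→Section 10am (77 points), Mendoza→Section 1pm (76 points), Lindqvist→Section 4pm (35 points) — total 80+77+76+35 = 268 points.
Max-entry greedy (repeatedly take the single best remaining cell) gives 267 points, worse by 1.
Next-best assignment: Tanaka→Section 1pm, Watson→Section 10am, Mendoza→Section 4pm, Lindqvist→Section 11am = 267 points.
Every other assignment is strictly worse.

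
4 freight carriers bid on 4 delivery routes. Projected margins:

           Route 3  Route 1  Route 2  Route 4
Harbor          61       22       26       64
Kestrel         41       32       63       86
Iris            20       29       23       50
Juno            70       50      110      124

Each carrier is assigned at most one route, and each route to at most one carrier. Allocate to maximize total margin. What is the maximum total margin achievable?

Max total: $286k

This is the linear assignment problem.
Optimal: Harbor→Route 3 ($61k), Kestrel→Route 4 ($86k), Iris→Route 1 ($29k), Juno→Route 2 ($110k) — total 61+86+29+110 = $286k.
Max-entry greedy (repeatedly take the single best remaining cell) gives $277k, worse by 9.
Next-best assignment: Harbor→Route 3, Kestrel→Route 2, Iris→Route 1, Juno→Route 4 = $277k.
Swapping Juno↔Iris (Juno→Route 1 $50k, Iris→Route 2 $23k) loses 66.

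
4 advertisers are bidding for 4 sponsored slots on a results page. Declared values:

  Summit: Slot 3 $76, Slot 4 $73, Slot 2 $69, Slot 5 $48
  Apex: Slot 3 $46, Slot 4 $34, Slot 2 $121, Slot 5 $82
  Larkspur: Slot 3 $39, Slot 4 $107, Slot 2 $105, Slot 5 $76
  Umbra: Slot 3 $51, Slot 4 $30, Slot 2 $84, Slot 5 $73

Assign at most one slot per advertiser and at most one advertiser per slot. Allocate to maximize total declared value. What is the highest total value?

Maximum total: $377

This is the linear assignment problem.
Optimal: Summit→Slot 3 ($76), Apex→Slot 2 ($121), Larkspur→Slot 4 ($107), Umbra→Slot 5 ($73) — total 76+121+107+73 = $377.
Next-best assignment: Summit→Slot 3, Apex→Slot 5, Larkspur→Slot 4, Umbra→Slot 2 = $349.
Swapping Umbra↔Apex (Umbra→Slot 2 $84, Apex→Slot 5 $82) loses 28.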